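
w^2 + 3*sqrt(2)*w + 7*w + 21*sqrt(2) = (w + 7)*(w + 3*sqrt(2))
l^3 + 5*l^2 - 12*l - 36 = (l - 3)*(l + 2)*(l + 6)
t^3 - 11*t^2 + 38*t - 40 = (t - 5)*(t - 4)*(t - 2)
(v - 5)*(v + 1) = v^2 - 4*v - 5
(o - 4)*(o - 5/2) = o^2 - 13*o/2 + 10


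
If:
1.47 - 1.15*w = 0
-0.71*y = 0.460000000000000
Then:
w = 1.28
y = -0.65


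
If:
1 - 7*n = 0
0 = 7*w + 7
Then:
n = 1/7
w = -1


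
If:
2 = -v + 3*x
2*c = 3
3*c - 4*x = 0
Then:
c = 3/2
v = 11/8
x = 9/8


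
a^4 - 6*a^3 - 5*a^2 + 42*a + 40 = (a - 5)*(a - 4)*(a + 1)*(a + 2)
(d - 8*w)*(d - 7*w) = d^2 - 15*d*w + 56*w^2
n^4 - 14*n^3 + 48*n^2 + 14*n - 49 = (n - 7)^2*(n - 1)*(n + 1)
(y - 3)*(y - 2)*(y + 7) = y^3 + 2*y^2 - 29*y + 42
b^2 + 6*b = b*(b + 6)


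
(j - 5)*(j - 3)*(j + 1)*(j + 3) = j^4 - 4*j^3 - 14*j^2 + 36*j + 45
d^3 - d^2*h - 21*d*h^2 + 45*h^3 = (d - 3*h)^2*(d + 5*h)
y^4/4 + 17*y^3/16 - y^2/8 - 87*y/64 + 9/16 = (y/4 + 1)*(y - 3/4)*(y - 1/2)*(y + 3/2)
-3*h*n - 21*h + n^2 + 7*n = (-3*h + n)*(n + 7)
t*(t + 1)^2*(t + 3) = t^4 + 5*t^3 + 7*t^2 + 3*t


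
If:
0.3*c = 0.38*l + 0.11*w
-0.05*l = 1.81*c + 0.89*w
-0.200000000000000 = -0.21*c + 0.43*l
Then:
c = -0.51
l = -0.71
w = 1.08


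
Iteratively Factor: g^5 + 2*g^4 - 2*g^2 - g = (g)*(g^4 + 2*g^3 - 2*g - 1) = g*(g + 1)*(g^3 + g^2 - g - 1) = g*(g - 1)*(g + 1)*(g^2 + 2*g + 1) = g*(g - 1)*(g + 1)^2*(g + 1)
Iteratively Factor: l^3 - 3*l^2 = (l)*(l^2 - 3*l) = l*(l - 3)*(l)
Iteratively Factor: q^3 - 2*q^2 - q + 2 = (q + 1)*(q^2 - 3*q + 2) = (q - 1)*(q + 1)*(q - 2)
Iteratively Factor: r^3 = (r)*(r^2) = r^2*(r)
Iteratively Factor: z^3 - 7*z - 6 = (z - 3)*(z^2 + 3*z + 2) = (z - 3)*(z + 2)*(z + 1)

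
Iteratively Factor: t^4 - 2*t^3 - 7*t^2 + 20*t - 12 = (t + 3)*(t^3 - 5*t^2 + 8*t - 4) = (t - 2)*(t + 3)*(t^2 - 3*t + 2) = (t - 2)^2*(t + 3)*(t - 1)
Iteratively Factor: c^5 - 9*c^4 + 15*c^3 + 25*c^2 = (c)*(c^4 - 9*c^3 + 15*c^2 + 25*c) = c*(c + 1)*(c^3 - 10*c^2 + 25*c) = c*(c - 5)*(c + 1)*(c^2 - 5*c) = c*(c - 5)^2*(c + 1)*(c)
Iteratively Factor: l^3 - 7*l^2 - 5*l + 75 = (l - 5)*(l^2 - 2*l - 15) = (l - 5)^2*(l + 3)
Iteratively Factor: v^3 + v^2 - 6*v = (v + 3)*(v^2 - 2*v) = v*(v + 3)*(v - 2)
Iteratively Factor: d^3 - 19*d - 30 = (d + 3)*(d^2 - 3*d - 10) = (d - 5)*(d + 3)*(d + 2)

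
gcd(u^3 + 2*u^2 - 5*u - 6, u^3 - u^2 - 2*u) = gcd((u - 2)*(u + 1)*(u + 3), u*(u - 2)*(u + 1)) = u^2 - u - 2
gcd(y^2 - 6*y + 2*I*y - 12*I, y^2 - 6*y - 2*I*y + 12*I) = y - 6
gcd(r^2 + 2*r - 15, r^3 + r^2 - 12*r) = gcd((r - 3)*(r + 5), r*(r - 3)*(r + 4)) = r - 3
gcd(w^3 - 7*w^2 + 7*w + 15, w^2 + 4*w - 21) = w - 3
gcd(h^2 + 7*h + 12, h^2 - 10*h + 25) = 1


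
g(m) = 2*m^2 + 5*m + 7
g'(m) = 4*m + 5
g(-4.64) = 26.86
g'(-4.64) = -13.56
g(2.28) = 28.80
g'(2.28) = 14.12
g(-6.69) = 63.06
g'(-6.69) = -21.76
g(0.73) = 11.72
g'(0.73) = 7.92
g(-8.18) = 99.92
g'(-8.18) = -27.72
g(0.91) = 13.21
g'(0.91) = 8.64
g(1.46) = 18.56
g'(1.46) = 10.84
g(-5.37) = 37.82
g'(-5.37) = -16.48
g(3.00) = 40.00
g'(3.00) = 17.00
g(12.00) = 355.00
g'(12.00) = 53.00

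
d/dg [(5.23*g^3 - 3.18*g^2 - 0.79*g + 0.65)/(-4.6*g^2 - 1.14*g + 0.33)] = (-24.058*g^4 - 11.9244*g^3 + 5.1689*g^2 + 3.8812*g + 0.4803)/(21.16*g^4 + 10.488*g^3 - 1.7364*g^2 - 0.7524*g + 0.1089)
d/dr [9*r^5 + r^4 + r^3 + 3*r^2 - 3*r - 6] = 45*r^4 + 4*r^3 + 3*r^2 + 6*r - 3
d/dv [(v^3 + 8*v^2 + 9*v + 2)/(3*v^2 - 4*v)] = (3*v^4 - 8*v^3 - 59*v^2 - 12*v + 8)/(v^2*(9*v^2 - 24*v + 16))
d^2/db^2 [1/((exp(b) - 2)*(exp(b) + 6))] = 4*(exp(3*b) + 3*exp(2*b) + 16*exp(b) + 12)*exp(b)/(exp(6*b) + 12*exp(5*b) + 12*exp(4*b) - 224*exp(3*b) - 144*exp(2*b) + 1728*exp(b) - 1728)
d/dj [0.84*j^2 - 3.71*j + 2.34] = 1.68*j - 3.71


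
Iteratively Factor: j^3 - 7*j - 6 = (j - 3)*(j^2 + 3*j + 2) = (j - 3)*(j + 2)*(j + 1)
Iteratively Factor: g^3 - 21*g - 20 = (g + 1)*(g^2 - g - 20) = (g - 5)*(g + 1)*(g + 4)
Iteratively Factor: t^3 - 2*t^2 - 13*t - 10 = (t + 1)*(t^2 - 3*t - 10) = (t - 5)*(t + 1)*(t + 2)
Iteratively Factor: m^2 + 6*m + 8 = (m + 2)*(m + 4)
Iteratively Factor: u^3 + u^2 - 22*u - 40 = (u - 5)*(u^2 + 6*u + 8) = (u - 5)*(u + 2)*(u + 4)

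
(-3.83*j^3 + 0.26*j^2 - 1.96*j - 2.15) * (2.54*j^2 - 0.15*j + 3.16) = -9.7282*j^5 + 1.2349*j^4 - 17.1202*j^3 - 4.3454*j^2 - 5.8711*j - 6.794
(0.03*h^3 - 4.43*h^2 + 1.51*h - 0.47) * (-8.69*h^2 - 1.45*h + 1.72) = -0.2607*h^5 + 38.4532*h^4 - 6.6468*h^3 - 5.7248*h^2 + 3.2787*h - 0.8084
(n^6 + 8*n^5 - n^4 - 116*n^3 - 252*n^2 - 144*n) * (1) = n^6 + 8*n^5 - n^4 - 116*n^3 - 252*n^2 - 144*n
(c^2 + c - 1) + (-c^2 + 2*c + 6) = 3*c + 5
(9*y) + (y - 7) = 10*y - 7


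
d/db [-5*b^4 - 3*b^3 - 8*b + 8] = -20*b^3 - 9*b^2 - 8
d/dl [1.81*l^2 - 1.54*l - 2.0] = 3.62*l - 1.54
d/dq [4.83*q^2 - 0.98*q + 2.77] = 9.66*q - 0.98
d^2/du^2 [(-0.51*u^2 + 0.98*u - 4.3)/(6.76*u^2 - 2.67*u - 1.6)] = (71.157112*u^3 - 1212.09504*u^2 + 529.26744*u - 165.31046)/(308.915776*u^6 - 366.037776*u^5 - 74.774388*u^4 + 154.238157*u^3 + 17.69808*u^2 - 20.5056*u - 4.096)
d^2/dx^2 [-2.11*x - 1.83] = 0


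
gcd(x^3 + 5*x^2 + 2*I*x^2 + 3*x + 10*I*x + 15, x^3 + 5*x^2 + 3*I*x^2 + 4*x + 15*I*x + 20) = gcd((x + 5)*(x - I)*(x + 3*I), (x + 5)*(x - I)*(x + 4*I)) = x^2 + x*(5 - I) - 5*I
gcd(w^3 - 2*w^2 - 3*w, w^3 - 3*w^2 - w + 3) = w^2 - 2*w - 3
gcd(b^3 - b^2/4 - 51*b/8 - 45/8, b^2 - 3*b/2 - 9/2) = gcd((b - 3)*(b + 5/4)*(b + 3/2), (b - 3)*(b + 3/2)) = b^2 - 3*b/2 - 9/2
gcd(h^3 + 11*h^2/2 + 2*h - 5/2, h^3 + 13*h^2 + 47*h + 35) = h^2 + 6*h + 5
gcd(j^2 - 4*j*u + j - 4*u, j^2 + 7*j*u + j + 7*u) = j + 1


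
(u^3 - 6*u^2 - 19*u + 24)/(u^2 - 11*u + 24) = (u^2 + 2*u - 3)/(u - 3)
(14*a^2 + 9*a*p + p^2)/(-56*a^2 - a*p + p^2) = (2*a + p)/(-8*a + p)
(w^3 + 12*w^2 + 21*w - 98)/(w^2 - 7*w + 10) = (w^2 + 14*w + 49)/(w - 5)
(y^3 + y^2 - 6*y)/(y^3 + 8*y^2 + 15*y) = (y - 2)/(y + 5)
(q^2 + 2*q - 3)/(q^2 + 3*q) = (q - 1)/q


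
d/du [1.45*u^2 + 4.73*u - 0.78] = 2.9*u + 4.73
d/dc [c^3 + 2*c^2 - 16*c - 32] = 3*c^2 + 4*c - 16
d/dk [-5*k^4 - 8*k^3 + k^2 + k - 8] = -20*k^3 - 24*k^2 + 2*k + 1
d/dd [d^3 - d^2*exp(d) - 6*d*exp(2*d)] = -d^2*exp(d) + 3*d^2 - 12*d*exp(2*d) - 2*d*exp(d) - 6*exp(2*d)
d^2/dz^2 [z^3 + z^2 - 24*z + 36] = 6*z + 2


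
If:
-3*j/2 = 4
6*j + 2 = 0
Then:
No Solution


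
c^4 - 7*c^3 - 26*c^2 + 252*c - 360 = (c - 6)*(c - 5)*(c - 2)*(c + 6)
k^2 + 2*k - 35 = (k - 5)*(k + 7)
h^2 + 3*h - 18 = (h - 3)*(h + 6)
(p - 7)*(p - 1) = p^2 - 8*p + 7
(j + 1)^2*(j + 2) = j^3 + 4*j^2 + 5*j + 2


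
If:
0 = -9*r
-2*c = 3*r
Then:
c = 0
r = 0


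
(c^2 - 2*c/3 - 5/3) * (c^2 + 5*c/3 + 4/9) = c^4 + c^3 - 7*c^2/3 - 83*c/27 - 20/27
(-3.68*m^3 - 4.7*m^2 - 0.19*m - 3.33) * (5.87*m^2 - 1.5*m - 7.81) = -21.6016*m^5 - 22.069*m^4 + 34.6755*m^3 + 17.4449*m^2 + 6.4789*m + 26.0073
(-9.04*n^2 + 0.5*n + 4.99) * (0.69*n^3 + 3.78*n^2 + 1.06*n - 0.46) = -6.2376*n^5 - 33.8262*n^4 - 4.2493*n^3 + 23.5506*n^2 + 5.0594*n - 2.2954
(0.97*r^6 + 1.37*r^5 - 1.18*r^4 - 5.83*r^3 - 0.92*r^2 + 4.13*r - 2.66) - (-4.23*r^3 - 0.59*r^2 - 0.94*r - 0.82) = 0.97*r^6 + 1.37*r^5 - 1.18*r^4 - 1.6*r^3 - 0.33*r^2 + 5.07*r - 1.84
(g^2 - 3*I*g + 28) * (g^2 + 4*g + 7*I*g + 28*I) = g^4 + 4*g^3 + 4*I*g^3 + 49*g^2 + 16*I*g^2 + 196*g + 196*I*g + 784*I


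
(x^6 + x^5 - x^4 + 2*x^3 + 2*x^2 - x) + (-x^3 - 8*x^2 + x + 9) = x^6 + x^5 - x^4 + x^3 - 6*x^2 + 9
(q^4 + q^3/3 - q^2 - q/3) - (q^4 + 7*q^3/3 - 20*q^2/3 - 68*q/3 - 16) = -2*q^3 + 17*q^2/3 + 67*q/3 + 16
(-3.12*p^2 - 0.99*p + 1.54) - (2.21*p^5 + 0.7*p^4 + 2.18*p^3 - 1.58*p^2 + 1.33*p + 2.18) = -2.21*p^5 - 0.7*p^4 - 2.18*p^3 - 1.54*p^2 - 2.32*p - 0.64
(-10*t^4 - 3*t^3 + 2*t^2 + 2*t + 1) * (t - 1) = -10*t^5 + 7*t^4 + 5*t^3 - t - 1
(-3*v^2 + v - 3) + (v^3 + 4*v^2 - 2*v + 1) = v^3 + v^2 - v - 2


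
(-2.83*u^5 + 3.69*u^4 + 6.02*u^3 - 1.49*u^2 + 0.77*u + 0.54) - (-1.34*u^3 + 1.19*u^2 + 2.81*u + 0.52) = -2.83*u^5 + 3.69*u^4 + 7.36*u^3 - 2.68*u^2 - 2.04*u + 0.02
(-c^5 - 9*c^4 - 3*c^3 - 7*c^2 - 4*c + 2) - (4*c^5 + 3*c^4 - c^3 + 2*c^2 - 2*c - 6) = -5*c^5 - 12*c^4 - 2*c^3 - 9*c^2 - 2*c + 8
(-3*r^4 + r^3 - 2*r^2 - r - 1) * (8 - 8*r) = 24*r^5 - 32*r^4 + 24*r^3 - 8*r^2 - 8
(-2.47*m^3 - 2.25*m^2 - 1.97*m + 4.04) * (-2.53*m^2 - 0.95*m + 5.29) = 6.2491*m^5 + 8.039*m^4 - 5.9447*m^3 - 20.2522*m^2 - 14.2593*m + 21.3716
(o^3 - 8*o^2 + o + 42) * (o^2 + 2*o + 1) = o^5 - 6*o^4 - 14*o^3 + 36*o^2 + 85*o + 42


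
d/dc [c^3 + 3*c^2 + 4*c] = 3*c^2 + 6*c + 4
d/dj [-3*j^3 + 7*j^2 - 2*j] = -9*j^2 + 14*j - 2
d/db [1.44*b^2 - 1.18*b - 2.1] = 2.88*b - 1.18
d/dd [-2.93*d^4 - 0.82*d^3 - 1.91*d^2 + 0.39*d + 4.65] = -11.72*d^3 - 2.46*d^2 - 3.82*d + 0.39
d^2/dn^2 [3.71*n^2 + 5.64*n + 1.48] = 7.42000000000000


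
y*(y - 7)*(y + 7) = y^3 - 49*y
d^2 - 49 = (d - 7)*(d + 7)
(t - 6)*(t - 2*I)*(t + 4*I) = t^3 - 6*t^2 + 2*I*t^2 + 8*t - 12*I*t - 48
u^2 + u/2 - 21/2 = (u - 3)*(u + 7/2)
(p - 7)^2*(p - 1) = p^3 - 15*p^2 + 63*p - 49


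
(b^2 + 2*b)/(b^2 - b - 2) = b*(b + 2)/(b^2 - b - 2)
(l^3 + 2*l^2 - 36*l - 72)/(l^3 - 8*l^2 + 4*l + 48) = (l + 6)/(l - 4)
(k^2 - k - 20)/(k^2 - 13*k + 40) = (k + 4)/(k - 8)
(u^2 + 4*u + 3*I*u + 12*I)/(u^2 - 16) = (u + 3*I)/(u - 4)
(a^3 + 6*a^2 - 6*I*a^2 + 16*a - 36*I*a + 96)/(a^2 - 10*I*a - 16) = (a^2 + 2*a*(3 + I) + 12*I)/(a - 2*I)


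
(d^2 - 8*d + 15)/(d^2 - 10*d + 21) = (d - 5)/(d - 7)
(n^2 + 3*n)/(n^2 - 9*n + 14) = n*(n + 3)/(n^2 - 9*n + 14)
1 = 1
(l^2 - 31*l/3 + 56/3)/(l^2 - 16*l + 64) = (l - 7/3)/(l - 8)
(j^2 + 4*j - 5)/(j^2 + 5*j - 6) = (j + 5)/(j + 6)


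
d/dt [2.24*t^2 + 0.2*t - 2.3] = 4.48*t + 0.2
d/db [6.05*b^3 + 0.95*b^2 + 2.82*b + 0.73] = 18.15*b^2 + 1.9*b + 2.82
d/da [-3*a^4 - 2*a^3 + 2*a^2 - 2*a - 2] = -12*a^3 - 6*a^2 + 4*a - 2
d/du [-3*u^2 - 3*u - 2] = -6*u - 3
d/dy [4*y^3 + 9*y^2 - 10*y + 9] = 12*y^2 + 18*y - 10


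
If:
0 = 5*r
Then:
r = 0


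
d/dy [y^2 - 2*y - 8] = 2*y - 2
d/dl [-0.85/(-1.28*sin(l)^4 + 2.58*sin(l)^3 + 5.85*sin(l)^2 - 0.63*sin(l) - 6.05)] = (-4.352*sin(l)^3 + 6.579*sin(l)^2 + 9.945*sin(l) - 0.5355)*cos(l)/(1.28*sin(l)^4 - 2.58*sin(l)^3 - 5.85*sin(l)^2 + 0.63*sin(l) + 6.05)^2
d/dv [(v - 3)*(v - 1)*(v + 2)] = 3*v^2 - 4*v - 5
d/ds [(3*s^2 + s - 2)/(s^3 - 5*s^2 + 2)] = (-s*(3*s - 10)*(3*s^2 + s - 2) + (6*s + 1)*(s^3 - 5*s^2 + 2))/(s^3 - 5*s^2 + 2)^2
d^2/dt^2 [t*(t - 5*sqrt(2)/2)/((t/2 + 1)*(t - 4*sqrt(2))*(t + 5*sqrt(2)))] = 2*(2*t^6 - 15*sqrt(2)*t^5 - 42*sqrt(2)*t^4 + 210*t^4 - 158*sqrt(2)*t^3 + 1252*t^3 - 1920*sqrt(2)*t^2 + 960*t^2 - 2400*sqrt(2)*t - 2400*t + 11200 + 16000*sqrt(2))/(t^9 + 3*sqrt(2)*t^8 + 6*t^8 - 102*t^7 + 18*sqrt(2)*t^7 - 676*t^6 - 202*sqrt(2)*t^6 - 1404*sqrt(2)*t^5 + 3192*t^5 + 1944*sqrt(2)*t^4 + 26448*t^4 - 9280*t^3 + 26896*sqrt(2)*t^3 - 347520*t^2 + 57600*sqrt(2)*t^2 - 768000*t + 38400*sqrt(2)*t - 512000)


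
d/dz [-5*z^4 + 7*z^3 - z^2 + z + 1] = -20*z^3 + 21*z^2 - 2*z + 1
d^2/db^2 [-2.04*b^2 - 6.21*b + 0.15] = -4.08000000000000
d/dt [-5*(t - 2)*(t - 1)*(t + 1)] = -15*t^2 + 20*t + 5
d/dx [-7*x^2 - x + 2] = -14*x - 1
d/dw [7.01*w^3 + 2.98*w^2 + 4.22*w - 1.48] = 21.03*w^2 + 5.96*w + 4.22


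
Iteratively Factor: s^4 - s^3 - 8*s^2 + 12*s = (s)*(s^3 - s^2 - 8*s + 12) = s*(s - 2)*(s^2 + s - 6) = s*(s - 2)^2*(s + 3)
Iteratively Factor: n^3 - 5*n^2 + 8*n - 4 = (n - 1)*(n^2 - 4*n + 4) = (n - 2)*(n - 1)*(n - 2)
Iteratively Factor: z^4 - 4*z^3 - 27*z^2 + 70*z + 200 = (z - 5)*(z^3 + z^2 - 22*z - 40) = (z - 5)*(z + 2)*(z^2 - z - 20) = (z - 5)*(z + 2)*(z + 4)*(z - 5)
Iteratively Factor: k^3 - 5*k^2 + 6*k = (k - 3)*(k^2 - 2*k) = k*(k - 3)*(k - 2)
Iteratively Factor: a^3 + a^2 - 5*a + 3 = (a - 1)*(a^2 + 2*a - 3) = (a - 1)^2*(a + 3)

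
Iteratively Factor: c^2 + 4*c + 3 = (c + 1)*(c + 3)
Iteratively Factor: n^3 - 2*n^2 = (n - 2)*(n^2) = n*(n - 2)*(n)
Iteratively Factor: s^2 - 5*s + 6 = (s - 3)*(s - 2)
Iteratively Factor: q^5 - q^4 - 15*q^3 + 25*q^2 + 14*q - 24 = (q - 1)*(q^4 - 15*q^2 + 10*q + 24) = (q - 2)*(q - 1)*(q^3 + 2*q^2 - 11*q - 12) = (q - 2)*(q - 1)*(q + 1)*(q^2 + q - 12) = (q - 3)*(q - 2)*(q - 1)*(q + 1)*(q + 4)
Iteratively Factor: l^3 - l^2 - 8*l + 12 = (l + 3)*(l^2 - 4*l + 4) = (l - 2)*(l + 3)*(l - 2)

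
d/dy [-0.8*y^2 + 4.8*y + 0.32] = 4.8 - 1.6*y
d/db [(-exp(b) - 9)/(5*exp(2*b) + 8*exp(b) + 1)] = (5*exp(2*b) + 90*exp(b) + 71)*exp(b)/(25*exp(4*b) + 80*exp(3*b) + 74*exp(2*b) + 16*exp(b) + 1)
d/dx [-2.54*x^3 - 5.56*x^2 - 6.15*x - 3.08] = -7.62*x^2 - 11.12*x - 6.15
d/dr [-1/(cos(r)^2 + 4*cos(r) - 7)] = -2*(cos(r) + 2)*sin(r)/(cos(r)^2 + 4*cos(r) - 7)^2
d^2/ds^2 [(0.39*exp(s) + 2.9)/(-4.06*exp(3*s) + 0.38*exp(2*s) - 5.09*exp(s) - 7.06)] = (-25.714416*exp(6*s) - 428.416884*exp(5*s) + 81.397028*exp(4*s) + 23.035754*exp(3*s) + 758.669748*exp(2*s) - 92.239164*exp(s) + 84.773656)*exp(s)/(66.923416*exp(9*s) - 18.791304*exp(8*s) + 253.463364*exp(7*s) + 301.950664*exp(6*s) + 252.412638*exp(5*s) + 848.909502*exp(4*s) + 657.034565*exp(3*s) + 491.911854*exp(2*s) + 761.111772*exp(s) + 351.895816)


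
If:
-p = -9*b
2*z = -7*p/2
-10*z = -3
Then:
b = -2/105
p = -6/35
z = 3/10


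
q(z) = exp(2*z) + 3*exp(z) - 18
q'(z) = 2*exp(2*z) + 3*exp(z)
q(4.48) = 8032.06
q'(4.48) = 15835.42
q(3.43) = 1028.00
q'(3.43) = 1999.36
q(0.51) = -10.23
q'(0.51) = 10.54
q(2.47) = 157.24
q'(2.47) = 315.01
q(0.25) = -12.50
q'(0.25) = 7.15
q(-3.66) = -17.92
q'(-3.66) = 0.08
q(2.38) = 131.16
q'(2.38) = 265.91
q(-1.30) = -17.11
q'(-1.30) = 0.97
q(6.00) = 163947.08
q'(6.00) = 326719.87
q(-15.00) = -18.00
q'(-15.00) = 0.00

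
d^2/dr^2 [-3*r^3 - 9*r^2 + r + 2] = -18*r - 18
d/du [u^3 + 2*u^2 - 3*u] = 3*u^2 + 4*u - 3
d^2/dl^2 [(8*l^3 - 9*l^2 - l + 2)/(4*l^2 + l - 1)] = 24*l*(5*l^2 - 3*l + 3)/(64*l^6 + 48*l^5 - 36*l^4 - 23*l^3 + 9*l^2 + 3*l - 1)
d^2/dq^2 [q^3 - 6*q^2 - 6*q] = 6*q - 12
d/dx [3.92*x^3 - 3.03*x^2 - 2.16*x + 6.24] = 11.76*x^2 - 6.06*x - 2.16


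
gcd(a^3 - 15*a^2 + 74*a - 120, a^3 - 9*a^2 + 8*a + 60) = a^2 - 11*a + 30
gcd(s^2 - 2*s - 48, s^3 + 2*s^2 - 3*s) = 1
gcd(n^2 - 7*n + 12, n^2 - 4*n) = n - 4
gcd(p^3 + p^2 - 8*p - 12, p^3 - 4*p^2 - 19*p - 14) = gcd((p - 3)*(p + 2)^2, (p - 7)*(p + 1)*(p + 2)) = p + 2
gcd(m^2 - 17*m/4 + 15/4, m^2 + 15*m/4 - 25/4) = m - 5/4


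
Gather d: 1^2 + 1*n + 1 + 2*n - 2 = 3*n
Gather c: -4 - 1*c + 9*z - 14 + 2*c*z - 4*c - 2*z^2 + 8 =c*(2*z - 5) - 2*z^2 + 9*z - 10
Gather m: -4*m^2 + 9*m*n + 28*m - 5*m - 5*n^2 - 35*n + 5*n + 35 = -4*m^2 + m*(9*n + 23) - 5*n^2 - 30*n + 35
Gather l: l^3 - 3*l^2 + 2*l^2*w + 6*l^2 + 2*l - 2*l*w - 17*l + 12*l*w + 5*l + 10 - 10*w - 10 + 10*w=l^3 + l^2*(2*w + 3) + l*(10*w - 10)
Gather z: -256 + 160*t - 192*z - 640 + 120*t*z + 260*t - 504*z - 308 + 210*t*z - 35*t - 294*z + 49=385*t + z*(330*t - 990) - 1155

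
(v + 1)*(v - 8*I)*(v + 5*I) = v^3 + v^2 - 3*I*v^2 + 40*v - 3*I*v + 40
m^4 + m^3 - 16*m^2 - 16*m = m*(m - 4)*(m + 1)*(m + 4)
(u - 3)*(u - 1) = u^2 - 4*u + 3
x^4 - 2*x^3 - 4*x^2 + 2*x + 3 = (x - 3)*(x - 1)*(x + 1)^2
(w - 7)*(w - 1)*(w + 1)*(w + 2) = w^4 - 5*w^3 - 15*w^2 + 5*w + 14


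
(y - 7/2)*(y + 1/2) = y^2 - 3*y - 7/4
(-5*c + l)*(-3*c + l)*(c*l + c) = 15*c^3*l + 15*c^3 - 8*c^2*l^2 - 8*c^2*l + c*l^3 + c*l^2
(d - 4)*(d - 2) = d^2 - 6*d + 8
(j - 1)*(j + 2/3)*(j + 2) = j^3 + 5*j^2/3 - 4*j/3 - 4/3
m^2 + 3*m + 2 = (m + 1)*(m + 2)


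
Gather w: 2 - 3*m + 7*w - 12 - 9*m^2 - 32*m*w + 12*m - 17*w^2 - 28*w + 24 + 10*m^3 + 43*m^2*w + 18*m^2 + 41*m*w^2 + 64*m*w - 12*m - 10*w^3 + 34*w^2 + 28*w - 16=10*m^3 + 9*m^2 - 3*m - 10*w^3 + w^2*(41*m + 17) + w*(43*m^2 + 32*m + 7) - 2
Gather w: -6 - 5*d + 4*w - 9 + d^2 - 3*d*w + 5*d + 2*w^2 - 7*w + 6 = d^2 + 2*w^2 + w*(-3*d - 3) - 9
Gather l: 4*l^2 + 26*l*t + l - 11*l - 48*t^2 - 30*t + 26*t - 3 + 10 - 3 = 4*l^2 + l*(26*t - 10) - 48*t^2 - 4*t + 4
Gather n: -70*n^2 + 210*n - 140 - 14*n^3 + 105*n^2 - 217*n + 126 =-14*n^3 + 35*n^2 - 7*n - 14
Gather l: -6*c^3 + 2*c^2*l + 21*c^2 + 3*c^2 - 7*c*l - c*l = -6*c^3 + 24*c^2 + l*(2*c^2 - 8*c)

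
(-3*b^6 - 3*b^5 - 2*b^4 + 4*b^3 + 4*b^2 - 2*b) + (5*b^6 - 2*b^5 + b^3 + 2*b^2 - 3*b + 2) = 2*b^6 - 5*b^5 - 2*b^4 + 5*b^3 + 6*b^2 - 5*b + 2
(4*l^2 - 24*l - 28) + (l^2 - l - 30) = 5*l^2 - 25*l - 58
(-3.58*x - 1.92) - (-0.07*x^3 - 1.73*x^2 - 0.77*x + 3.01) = 0.07*x^3 + 1.73*x^2 - 2.81*x - 4.93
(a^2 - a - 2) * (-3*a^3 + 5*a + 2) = -3*a^5 + 3*a^4 + 11*a^3 - 3*a^2 - 12*a - 4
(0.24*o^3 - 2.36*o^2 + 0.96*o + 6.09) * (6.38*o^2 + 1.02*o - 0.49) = 1.5312*o^5 - 14.812*o^4 + 3.6*o^3 + 40.9898*o^2 + 5.7414*o - 2.9841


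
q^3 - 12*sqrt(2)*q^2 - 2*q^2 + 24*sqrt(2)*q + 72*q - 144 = (q - 2)*(q - 6*sqrt(2))^2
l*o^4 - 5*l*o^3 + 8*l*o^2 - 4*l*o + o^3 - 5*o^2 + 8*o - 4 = (o - 2)^2*(o - 1)*(l*o + 1)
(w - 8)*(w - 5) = w^2 - 13*w + 40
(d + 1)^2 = d^2 + 2*d + 1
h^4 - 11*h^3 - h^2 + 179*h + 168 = (h - 8)*(h - 7)*(h + 1)*(h + 3)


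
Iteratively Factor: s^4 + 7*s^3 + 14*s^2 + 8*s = (s + 2)*(s^3 + 5*s^2 + 4*s) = (s + 1)*(s + 2)*(s^2 + 4*s) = (s + 1)*(s + 2)*(s + 4)*(s)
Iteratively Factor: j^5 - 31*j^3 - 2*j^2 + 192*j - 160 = (j + 4)*(j^4 - 4*j^3 - 15*j^2 + 58*j - 40) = (j - 5)*(j + 4)*(j^3 + j^2 - 10*j + 8) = (j - 5)*(j - 1)*(j + 4)*(j^2 + 2*j - 8) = (j - 5)*(j - 2)*(j - 1)*(j + 4)*(j + 4)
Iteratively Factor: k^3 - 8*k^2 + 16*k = (k)*(k^2 - 8*k + 16) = k*(k - 4)*(k - 4)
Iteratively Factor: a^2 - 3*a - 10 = (a - 5)*(a + 2)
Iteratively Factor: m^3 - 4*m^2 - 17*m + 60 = (m - 3)*(m^2 - m - 20) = (m - 3)*(m + 4)*(m - 5)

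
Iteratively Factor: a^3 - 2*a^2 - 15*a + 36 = (a + 4)*(a^2 - 6*a + 9) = (a - 3)*(a + 4)*(a - 3)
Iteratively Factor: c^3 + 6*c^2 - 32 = (c - 2)*(c^2 + 8*c + 16) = (c - 2)*(c + 4)*(c + 4)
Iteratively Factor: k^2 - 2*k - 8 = (k - 4)*(k + 2)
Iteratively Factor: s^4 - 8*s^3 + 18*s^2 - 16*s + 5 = (s - 1)*(s^3 - 7*s^2 + 11*s - 5) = (s - 1)^2*(s^2 - 6*s + 5) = (s - 5)*(s - 1)^2*(s - 1)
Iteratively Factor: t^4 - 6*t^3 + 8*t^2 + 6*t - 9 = (t + 1)*(t^3 - 7*t^2 + 15*t - 9) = (t - 3)*(t + 1)*(t^2 - 4*t + 3) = (t - 3)^2*(t + 1)*(t - 1)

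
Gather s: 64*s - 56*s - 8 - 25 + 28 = 8*s - 5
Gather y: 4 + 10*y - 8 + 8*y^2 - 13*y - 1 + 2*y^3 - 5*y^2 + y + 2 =2*y^3 + 3*y^2 - 2*y - 3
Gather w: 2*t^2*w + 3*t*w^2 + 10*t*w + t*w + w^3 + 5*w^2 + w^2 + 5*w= w^3 + w^2*(3*t + 6) + w*(2*t^2 + 11*t + 5)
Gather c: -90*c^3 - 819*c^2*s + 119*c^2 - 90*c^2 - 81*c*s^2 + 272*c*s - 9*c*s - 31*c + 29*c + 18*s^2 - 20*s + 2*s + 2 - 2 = -90*c^3 + c^2*(29 - 819*s) + c*(-81*s^2 + 263*s - 2) + 18*s^2 - 18*s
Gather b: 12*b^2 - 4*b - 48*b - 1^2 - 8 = 12*b^2 - 52*b - 9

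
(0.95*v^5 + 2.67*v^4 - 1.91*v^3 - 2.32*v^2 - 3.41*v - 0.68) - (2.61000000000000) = 0.95*v^5 + 2.67*v^4 - 1.91*v^3 - 2.32*v^2 - 3.41*v - 3.29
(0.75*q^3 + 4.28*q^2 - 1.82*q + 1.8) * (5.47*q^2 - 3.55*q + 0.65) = 4.1025*q^5 + 20.7491*q^4 - 24.6619*q^3 + 19.089*q^2 - 7.573*q + 1.17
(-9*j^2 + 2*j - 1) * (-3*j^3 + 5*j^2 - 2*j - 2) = 27*j^5 - 51*j^4 + 31*j^3 + 9*j^2 - 2*j + 2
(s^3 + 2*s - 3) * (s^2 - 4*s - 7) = s^5 - 4*s^4 - 5*s^3 - 11*s^2 - 2*s + 21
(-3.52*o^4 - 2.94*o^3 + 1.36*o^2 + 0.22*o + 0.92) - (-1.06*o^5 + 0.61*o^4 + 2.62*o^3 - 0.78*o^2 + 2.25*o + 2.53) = 1.06*o^5 - 4.13*o^4 - 5.56*o^3 + 2.14*o^2 - 2.03*o - 1.61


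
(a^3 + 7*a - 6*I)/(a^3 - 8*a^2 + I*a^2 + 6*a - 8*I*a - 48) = (a - I)/(a - 8)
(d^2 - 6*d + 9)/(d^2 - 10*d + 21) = (d - 3)/(d - 7)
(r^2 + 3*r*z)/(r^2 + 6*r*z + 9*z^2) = r/(r + 3*z)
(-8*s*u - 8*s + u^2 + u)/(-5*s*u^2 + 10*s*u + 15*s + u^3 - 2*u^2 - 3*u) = (8*s - u)/(5*s*u - 15*s - u^2 + 3*u)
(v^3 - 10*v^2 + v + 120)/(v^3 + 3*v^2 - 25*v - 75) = (v - 8)/(v + 5)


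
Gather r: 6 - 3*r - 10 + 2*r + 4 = -r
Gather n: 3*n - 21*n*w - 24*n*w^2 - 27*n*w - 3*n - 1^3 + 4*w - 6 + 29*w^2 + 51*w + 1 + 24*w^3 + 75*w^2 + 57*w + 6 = n*(-24*w^2 - 48*w) + 24*w^3 + 104*w^2 + 112*w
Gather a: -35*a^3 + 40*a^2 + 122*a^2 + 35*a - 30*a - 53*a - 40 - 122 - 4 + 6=-35*a^3 + 162*a^2 - 48*a - 160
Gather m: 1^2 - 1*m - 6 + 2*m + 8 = m + 3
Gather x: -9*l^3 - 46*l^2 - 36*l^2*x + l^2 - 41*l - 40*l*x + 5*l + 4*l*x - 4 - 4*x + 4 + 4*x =-9*l^3 - 45*l^2 - 36*l + x*(-36*l^2 - 36*l)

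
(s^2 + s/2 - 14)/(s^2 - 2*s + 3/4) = 2*(2*s^2 + s - 28)/(4*s^2 - 8*s + 3)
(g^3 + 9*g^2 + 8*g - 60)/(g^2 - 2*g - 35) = (g^2 + 4*g - 12)/(g - 7)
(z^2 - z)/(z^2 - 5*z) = (z - 1)/(z - 5)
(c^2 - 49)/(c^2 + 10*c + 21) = (c - 7)/(c + 3)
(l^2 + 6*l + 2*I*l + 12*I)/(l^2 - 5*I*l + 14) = (l + 6)/(l - 7*I)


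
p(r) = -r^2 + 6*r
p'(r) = 6 - 2*r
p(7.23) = -8.89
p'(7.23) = -8.46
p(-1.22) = -8.81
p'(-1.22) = 8.44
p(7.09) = -7.73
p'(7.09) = -8.18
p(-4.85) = -52.62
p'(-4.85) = 15.70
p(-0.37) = -2.36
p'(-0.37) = 6.74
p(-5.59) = -64.79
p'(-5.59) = 17.18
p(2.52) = 8.77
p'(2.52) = 0.96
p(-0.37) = -2.36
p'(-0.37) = 6.74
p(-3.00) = -27.00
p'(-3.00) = 12.00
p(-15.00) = -315.00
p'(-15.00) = 36.00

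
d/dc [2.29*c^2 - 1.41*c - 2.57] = 4.58*c - 1.41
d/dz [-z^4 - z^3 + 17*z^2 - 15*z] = -4*z^3 - 3*z^2 + 34*z - 15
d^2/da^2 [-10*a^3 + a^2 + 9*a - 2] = 2 - 60*a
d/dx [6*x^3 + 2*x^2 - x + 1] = 18*x^2 + 4*x - 1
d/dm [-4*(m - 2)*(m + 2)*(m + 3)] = -12*m^2 - 24*m + 16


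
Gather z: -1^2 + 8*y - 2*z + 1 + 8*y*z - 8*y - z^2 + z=-z^2 + z*(8*y - 1)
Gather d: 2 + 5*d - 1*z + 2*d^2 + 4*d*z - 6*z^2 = 2*d^2 + d*(4*z + 5) - 6*z^2 - z + 2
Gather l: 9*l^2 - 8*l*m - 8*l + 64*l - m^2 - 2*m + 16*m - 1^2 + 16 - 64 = 9*l^2 + l*(56 - 8*m) - m^2 + 14*m - 49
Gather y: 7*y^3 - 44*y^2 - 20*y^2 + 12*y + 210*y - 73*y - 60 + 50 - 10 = 7*y^3 - 64*y^2 + 149*y - 20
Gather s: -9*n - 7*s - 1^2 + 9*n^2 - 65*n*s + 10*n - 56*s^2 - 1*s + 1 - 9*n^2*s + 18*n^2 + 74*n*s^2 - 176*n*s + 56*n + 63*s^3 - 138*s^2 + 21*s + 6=27*n^2 + 57*n + 63*s^3 + s^2*(74*n - 194) + s*(-9*n^2 - 241*n + 13) + 6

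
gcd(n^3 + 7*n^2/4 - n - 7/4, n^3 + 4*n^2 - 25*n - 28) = n + 1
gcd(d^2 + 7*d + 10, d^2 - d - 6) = d + 2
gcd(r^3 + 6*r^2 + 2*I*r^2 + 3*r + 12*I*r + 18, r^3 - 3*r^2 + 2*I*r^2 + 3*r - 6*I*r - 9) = r^2 + 2*I*r + 3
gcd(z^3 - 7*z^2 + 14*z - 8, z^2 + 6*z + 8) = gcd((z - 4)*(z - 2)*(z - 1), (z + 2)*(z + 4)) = 1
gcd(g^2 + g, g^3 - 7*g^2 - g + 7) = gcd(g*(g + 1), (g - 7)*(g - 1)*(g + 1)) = g + 1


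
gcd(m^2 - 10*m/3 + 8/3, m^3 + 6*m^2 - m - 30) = m - 2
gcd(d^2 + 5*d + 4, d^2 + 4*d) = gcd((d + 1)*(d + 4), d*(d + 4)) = d + 4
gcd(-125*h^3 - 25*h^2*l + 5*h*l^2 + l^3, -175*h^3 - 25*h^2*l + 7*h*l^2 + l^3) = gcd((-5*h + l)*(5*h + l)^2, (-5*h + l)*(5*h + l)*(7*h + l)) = 25*h^2 - l^2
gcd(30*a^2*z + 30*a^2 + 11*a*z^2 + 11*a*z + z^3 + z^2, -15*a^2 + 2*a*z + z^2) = 5*a + z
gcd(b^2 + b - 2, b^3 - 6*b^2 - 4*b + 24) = b + 2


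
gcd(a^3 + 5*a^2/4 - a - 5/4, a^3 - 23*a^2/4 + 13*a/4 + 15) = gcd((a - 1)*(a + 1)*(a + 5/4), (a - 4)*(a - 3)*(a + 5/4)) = a + 5/4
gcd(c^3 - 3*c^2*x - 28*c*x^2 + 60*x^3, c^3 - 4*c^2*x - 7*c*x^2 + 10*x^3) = 1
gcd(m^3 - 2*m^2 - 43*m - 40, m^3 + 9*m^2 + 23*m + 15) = m^2 + 6*m + 5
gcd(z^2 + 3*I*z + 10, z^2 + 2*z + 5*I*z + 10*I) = z + 5*I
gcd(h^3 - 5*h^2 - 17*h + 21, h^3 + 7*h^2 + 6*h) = 1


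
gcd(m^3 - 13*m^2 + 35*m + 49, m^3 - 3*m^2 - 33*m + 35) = m - 7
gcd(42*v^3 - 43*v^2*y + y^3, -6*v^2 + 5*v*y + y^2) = -v + y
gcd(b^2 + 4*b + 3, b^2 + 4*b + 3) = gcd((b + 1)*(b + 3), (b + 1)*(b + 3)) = b^2 + 4*b + 3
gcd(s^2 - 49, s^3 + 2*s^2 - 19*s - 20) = 1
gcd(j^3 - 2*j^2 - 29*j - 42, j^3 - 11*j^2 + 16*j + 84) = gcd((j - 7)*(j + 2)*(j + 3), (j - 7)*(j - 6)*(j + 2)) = j^2 - 5*j - 14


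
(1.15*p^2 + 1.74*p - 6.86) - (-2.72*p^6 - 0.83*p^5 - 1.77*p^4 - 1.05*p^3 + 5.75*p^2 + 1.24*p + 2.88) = 2.72*p^6 + 0.83*p^5 + 1.77*p^4 + 1.05*p^3 - 4.6*p^2 + 0.5*p - 9.74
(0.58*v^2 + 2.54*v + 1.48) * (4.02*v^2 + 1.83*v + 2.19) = 2.3316*v^4 + 11.2722*v^3 + 11.868*v^2 + 8.271*v + 3.2412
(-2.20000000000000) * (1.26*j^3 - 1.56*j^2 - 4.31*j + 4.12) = -2.772*j^3 + 3.432*j^2 + 9.482*j - 9.064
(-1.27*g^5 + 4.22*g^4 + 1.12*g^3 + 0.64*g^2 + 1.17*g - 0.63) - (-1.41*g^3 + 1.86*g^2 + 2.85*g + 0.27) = -1.27*g^5 + 4.22*g^4 + 2.53*g^3 - 1.22*g^2 - 1.68*g - 0.9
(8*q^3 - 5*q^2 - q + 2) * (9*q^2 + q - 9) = 72*q^5 - 37*q^4 - 86*q^3 + 62*q^2 + 11*q - 18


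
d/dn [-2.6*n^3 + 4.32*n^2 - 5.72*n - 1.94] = -7.8*n^2 + 8.64*n - 5.72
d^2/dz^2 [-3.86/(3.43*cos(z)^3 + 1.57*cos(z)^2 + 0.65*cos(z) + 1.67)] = (-923.957392*(-0.940585009140768*sin(z)^2 + 0.287020109689214*cos(z) + 1.0)^2*sin(z)^2 - (12.43885*cos(z) + 12.1204*cos(2*z) + 29.78955*cos(3*z))*(3.43*cos(z)^3 + 1.57*cos(z)^2 + 0.65*cos(z) + 1.67))/(3.43*cos(z)^3 + 1.57*cos(z)^2 + 0.65*cos(z) + 1.67)^3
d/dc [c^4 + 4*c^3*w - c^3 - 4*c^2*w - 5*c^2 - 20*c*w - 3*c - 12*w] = 4*c^3 + 12*c^2*w - 3*c^2 - 8*c*w - 10*c - 20*w - 3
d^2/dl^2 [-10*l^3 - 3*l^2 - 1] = -60*l - 6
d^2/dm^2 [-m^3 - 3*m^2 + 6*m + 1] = -6*m - 6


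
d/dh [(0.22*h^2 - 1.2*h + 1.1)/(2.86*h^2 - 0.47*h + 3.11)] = (3.3286*h^2 - 4.9236*h - 3.215)/(8.1796*h^4 - 2.6884*h^3 + 18.0101*h^2 - 2.9234*h + 9.6721)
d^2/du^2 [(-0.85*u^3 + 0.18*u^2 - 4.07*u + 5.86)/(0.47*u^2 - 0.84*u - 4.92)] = (4.44089209850063e-16*u^5 + 8.88178419700125e-16*u^4 - 6.78659800000001*u^3 - 10.813044*u^2 - 193.802616*u + 77.726256)/(0.103823*u^6 - 0.556668*u^5 - 2.265588*u^4 + 11.061792*u^3 + 23.716368*u^2 - 61.000128*u - 119.095488)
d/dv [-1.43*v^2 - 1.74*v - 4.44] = -2.86*v - 1.74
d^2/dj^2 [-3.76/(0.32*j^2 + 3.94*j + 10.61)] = (0.770048*j^2 + 9.481216*j - 3.76*(0.64*j + 3.94)*(1.28*j + 7.88) + 25.531904)/(0.32*j^2 + 3.94*j + 10.61)^3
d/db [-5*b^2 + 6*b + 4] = 6 - 10*b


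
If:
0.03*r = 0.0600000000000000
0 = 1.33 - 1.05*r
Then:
No Solution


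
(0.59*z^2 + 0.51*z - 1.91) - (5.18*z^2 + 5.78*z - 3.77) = -4.59*z^2 - 5.27*z + 1.86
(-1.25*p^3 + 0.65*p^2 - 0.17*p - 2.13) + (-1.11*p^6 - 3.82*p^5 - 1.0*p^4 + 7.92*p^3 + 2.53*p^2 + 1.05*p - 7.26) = -1.11*p^6 - 3.82*p^5 - 1.0*p^4 + 6.67*p^3 + 3.18*p^2 + 0.88*p - 9.39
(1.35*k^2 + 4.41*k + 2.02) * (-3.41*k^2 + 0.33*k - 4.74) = -4.6035*k^4 - 14.5926*k^3 - 11.8319*k^2 - 20.2368*k - 9.5748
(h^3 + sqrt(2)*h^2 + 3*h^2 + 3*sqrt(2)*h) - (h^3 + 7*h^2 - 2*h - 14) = -4*h^2 + sqrt(2)*h^2 + 2*h + 3*sqrt(2)*h + 14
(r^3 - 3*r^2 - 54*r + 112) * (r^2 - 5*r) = r^5 - 8*r^4 - 39*r^3 + 382*r^2 - 560*r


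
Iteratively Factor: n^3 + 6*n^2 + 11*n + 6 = (n + 2)*(n^2 + 4*n + 3) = (n + 2)*(n + 3)*(n + 1)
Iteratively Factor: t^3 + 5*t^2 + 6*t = (t)*(t^2 + 5*t + 6) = t*(t + 3)*(t + 2)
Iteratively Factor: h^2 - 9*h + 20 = (h - 4)*(h - 5)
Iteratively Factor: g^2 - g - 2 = (g + 1)*(g - 2)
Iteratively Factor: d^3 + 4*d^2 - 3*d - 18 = (d + 3)*(d^2 + d - 6) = (d - 2)*(d + 3)*(d + 3)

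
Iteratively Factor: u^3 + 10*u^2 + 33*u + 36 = (u + 3)*(u^2 + 7*u + 12) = (u + 3)*(u + 4)*(u + 3)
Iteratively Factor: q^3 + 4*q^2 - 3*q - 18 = (q + 3)*(q^2 + q - 6) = (q + 3)^2*(q - 2)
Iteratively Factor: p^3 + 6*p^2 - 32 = (p - 2)*(p^2 + 8*p + 16) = (p - 2)*(p + 4)*(p + 4)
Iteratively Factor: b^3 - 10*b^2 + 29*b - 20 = (b - 1)*(b^2 - 9*b + 20) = (b - 5)*(b - 1)*(b - 4)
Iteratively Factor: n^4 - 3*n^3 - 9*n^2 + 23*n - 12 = (n + 3)*(n^3 - 6*n^2 + 9*n - 4) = (n - 4)*(n + 3)*(n^2 - 2*n + 1) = (n - 4)*(n - 1)*(n + 3)*(n - 1)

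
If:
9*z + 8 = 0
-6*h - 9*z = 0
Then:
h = 4/3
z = -8/9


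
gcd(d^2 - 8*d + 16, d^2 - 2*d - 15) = 1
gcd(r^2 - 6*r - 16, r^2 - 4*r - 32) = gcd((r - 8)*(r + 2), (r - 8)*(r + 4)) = r - 8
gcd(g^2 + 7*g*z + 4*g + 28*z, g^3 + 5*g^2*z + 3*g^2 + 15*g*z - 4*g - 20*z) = g + 4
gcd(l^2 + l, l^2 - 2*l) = l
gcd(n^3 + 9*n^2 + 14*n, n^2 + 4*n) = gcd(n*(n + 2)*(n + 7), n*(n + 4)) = n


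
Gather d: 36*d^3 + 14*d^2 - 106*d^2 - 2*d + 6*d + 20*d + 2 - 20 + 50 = 36*d^3 - 92*d^2 + 24*d + 32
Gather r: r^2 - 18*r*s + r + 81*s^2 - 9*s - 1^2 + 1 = r^2 + r*(1 - 18*s) + 81*s^2 - 9*s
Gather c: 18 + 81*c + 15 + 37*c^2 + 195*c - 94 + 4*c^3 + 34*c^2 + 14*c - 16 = 4*c^3 + 71*c^2 + 290*c - 77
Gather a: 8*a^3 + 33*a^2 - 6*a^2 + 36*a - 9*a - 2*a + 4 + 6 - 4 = 8*a^3 + 27*a^2 + 25*a + 6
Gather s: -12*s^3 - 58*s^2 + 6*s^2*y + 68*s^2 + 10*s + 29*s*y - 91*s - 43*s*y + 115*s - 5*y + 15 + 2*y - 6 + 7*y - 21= -12*s^3 + s^2*(6*y + 10) + s*(34 - 14*y) + 4*y - 12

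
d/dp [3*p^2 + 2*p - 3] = 6*p + 2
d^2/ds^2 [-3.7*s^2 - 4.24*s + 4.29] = -7.40000000000000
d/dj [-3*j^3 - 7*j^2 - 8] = j*(-9*j - 14)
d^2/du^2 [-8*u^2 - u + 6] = -16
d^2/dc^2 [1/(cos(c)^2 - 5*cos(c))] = (-(1 - cos(2*c))^2 - 75*cos(c)/4 - 27*cos(2*c)/2 + 15*cos(3*c)/4 + 81/2)/((cos(c) - 5)^3*cos(c)^3)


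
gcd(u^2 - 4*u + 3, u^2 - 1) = u - 1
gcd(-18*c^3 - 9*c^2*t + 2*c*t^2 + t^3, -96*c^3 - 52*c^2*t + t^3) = 2*c + t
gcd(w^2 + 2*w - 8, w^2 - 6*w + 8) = w - 2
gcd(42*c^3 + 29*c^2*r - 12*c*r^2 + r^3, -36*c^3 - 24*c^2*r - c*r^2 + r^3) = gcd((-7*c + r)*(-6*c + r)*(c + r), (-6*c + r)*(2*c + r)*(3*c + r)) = -6*c + r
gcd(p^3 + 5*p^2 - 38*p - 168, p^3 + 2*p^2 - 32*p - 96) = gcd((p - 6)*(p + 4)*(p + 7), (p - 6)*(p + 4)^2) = p^2 - 2*p - 24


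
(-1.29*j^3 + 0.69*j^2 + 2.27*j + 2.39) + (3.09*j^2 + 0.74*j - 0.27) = -1.29*j^3 + 3.78*j^2 + 3.01*j + 2.12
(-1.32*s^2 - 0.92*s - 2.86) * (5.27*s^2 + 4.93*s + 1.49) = -6.9564*s^4 - 11.356*s^3 - 21.5746*s^2 - 15.4706*s - 4.2614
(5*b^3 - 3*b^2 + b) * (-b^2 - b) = -5*b^5 - 2*b^4 + 2*b^3 - b^2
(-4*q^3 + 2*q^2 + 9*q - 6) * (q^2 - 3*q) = -4*q^5 + 14*q^4 + 3*q^3 - 33*q^2 + 18*q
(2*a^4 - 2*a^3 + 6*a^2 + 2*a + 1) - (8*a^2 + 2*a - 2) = 2*a^4 - 2*a^3 - 2*a^2 + 3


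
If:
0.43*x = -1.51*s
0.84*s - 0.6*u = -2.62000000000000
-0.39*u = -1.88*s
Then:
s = 1.28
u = 6.15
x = -4.48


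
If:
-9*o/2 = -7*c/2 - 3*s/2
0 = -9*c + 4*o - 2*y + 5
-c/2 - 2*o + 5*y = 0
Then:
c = 4*y/5 + 1/2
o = 23*y/10 - 1/8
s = 151*y/30 - 37/24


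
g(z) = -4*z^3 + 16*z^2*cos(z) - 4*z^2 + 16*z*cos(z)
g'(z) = -16*z^2*sin(z) - 12*z^2 - 16*z*sin(z) + 32*z*cos(z) - 8*z + 16*cos(z)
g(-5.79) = 1033.19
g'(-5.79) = -715.16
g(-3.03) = -23.25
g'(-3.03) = 5.49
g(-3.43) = -13.50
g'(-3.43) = -61.78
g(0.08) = 1.35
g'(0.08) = 17.67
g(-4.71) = 328.54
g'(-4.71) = -507.79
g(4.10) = -535.24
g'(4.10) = -45.37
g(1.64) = -33.19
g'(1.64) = -119.24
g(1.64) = -33.19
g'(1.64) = -119.24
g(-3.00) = -23.04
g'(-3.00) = 8.75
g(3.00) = -334.08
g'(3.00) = -269.97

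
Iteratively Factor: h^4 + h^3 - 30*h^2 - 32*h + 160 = (h - 2)*(h^3 + 3*h^2 - 24*h - 80) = (h - 2)*(h + 4)*(h^2 - h - 20) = (h - 5)*(h - 2)*(h + 4)*(h + 4)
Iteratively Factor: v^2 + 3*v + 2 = (v + 2)*(v + 1)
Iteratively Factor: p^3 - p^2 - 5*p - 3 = (p + 1)*(p^2 - 2*p - 3) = (p + 1)^2*(p - 3)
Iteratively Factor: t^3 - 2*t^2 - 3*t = (t - 3)*(t^2 + t) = (t - 3)*(t + 1)*(t)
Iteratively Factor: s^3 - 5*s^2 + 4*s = (s)*(s^2 - 5*s + 4) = s*(s - 1)*(s - 4)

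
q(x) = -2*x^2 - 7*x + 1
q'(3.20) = -19.80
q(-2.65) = 5.50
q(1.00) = -8.00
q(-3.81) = -1.36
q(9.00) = -224.00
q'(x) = -4*x - 7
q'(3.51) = -21.04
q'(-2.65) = 3.60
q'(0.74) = -9.96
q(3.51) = -48.21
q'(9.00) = -43.00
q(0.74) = -5.28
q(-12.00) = -203.00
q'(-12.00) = 41.00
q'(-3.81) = 8.24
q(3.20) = -41.88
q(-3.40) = 1.68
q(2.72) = -32.84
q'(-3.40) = 6.60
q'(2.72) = -17.88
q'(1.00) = -11.00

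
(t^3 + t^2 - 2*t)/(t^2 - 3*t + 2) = t*(t + 2)/(t - 2)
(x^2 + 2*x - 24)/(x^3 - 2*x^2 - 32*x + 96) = 1/(x - 4)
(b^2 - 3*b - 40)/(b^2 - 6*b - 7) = (-b^2 + 3*b + 40)/(-b^2 + 6*b + 7)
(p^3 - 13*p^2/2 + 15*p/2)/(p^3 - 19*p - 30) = p*(2*p - 3)/(2*(p^2 + 5*p + 6))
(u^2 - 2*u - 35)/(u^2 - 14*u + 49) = (u + 5)/(u - 7)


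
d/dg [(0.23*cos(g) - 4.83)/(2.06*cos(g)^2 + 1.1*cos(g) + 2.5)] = (0.4738*cos(g)^2 - 19.8996*cos(g) - 5.888)*sin(g)/(4.2436*cos(g)^4 + 4.532*cos(g)^3 + 11.51*cos(g)^2 + 5.5*cos(g) + 6.25)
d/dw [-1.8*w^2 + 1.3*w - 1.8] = 1.3 - 3.6*w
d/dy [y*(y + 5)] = 2*y + 5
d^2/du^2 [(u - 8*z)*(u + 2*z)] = 2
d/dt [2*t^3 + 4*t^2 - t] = 6*t^2 + 8*t - 1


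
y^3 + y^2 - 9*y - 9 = (y - 3)*(y + 1)*(y + 3)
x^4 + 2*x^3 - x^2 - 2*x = x*(x - 1)*(x + 1)*(x + 2)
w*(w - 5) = w^2 - 5*w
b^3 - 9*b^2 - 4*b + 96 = (b - 8)*(b - 4)*(b + 3)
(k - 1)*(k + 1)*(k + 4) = k^3 + 4*k^2 - k - 4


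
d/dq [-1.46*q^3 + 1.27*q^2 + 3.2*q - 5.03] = -4.38*q^2 + 2.54*q + 3.2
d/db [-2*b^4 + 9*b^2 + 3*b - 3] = -8*b^3 + 18*b + 3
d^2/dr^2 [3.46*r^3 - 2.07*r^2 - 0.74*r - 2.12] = 20.76*r - 4.14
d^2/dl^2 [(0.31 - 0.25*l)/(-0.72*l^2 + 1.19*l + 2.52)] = ((1.0414 - 1.08*l)*(-0.72*l^2 + 1.19*l + 2.52) - (0.25*l - 0.31)*(1.44*l - 1.19)*(2.88*l - 2.38))/(-0.72*l^2 + 1.19*l + 2.52)^3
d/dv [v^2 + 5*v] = 2*v + 5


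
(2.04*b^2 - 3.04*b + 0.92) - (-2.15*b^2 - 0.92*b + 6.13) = 4.19*b^2 - 2.12*b - 5.21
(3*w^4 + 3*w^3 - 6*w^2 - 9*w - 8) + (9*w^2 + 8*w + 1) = 3*w^4 + 3*w^3 + 3*w^2 - w - 7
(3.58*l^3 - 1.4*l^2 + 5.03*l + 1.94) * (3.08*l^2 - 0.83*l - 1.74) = 11.0264*l^5 - 7.2834*l^4 + 10.4252*l^3 + 4.2363*l^2 - 10.3624*l - 3.3756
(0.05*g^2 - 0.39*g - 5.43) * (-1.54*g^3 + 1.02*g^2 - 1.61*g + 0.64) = -0.077*g^5 + 0.6516*g^4 + 7.8839*g^3 - 4.8787*g^2 + 8.4927*g - 3.4752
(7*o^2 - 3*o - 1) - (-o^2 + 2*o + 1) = 8*o^2 - 5*o - 2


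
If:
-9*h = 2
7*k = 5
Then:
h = -2/9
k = 5/7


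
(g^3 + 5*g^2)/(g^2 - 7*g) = g*(g + 5)/(g - 7)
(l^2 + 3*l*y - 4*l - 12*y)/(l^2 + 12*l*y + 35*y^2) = (l^2 + 3*l*y - 4*l - 12*y)/(l^2 + 12*l*y + 35*y^2)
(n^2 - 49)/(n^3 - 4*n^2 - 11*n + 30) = (n^2 - 49)/(n^3 - 4*n^2 - 11*n + 30)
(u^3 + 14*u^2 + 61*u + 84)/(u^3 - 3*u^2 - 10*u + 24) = (u^2 + 11*u + 28)/(u^2 - 6*u + 8)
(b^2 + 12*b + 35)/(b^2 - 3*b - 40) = (b + 7)/(b - 8)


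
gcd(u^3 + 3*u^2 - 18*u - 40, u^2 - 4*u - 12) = u + 2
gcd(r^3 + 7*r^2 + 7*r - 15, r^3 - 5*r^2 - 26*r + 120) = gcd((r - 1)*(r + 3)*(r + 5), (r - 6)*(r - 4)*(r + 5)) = r + 5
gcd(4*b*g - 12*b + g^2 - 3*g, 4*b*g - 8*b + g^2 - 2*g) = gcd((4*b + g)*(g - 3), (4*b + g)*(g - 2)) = 4*b + g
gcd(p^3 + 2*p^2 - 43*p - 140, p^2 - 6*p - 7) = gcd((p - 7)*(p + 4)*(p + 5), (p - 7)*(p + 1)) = p - 7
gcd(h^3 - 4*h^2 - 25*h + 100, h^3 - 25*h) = h^2 - 25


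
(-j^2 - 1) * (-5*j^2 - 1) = 5*j^4 + 6*j^2 + 1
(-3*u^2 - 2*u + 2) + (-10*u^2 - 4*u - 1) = -13*u^2 - 6*u + 1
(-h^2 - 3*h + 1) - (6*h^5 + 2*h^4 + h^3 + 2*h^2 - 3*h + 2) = -6*h^5 - 2*h^4 - h^3 - 3*h^2 - 1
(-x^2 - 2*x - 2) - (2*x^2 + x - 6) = -3*x^2 - 3*x + 4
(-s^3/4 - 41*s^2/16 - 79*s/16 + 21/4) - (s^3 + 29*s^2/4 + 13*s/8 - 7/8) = -5*s^3/4 - 157*s^2/16 - 105*s/16 + 49/8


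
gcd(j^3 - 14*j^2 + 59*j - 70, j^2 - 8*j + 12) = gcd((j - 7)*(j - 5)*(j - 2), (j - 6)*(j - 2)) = j - 2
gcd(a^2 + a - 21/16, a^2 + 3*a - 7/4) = 1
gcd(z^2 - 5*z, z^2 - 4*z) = z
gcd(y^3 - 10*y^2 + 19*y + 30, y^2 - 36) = y - 6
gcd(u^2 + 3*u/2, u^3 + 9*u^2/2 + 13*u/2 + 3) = u + 3/2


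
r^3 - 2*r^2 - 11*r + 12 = (r - 4)*(r - 1)*(r + 3)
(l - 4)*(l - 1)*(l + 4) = l^3 - l^2 - 16*l + 16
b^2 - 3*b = b*(b - 3)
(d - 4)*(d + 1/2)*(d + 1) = d^3 - 5*d^2/2 - 11*d/2 - 2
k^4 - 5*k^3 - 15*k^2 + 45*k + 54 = (k - 6)*(k - 3)*(k + 1)*(k + 3)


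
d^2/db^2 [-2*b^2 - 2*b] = -4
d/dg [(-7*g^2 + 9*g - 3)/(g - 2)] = (-7*g^2 + 28*g - 15)/(g^2 - 4*g + 4)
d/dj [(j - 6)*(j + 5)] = 2*j - 1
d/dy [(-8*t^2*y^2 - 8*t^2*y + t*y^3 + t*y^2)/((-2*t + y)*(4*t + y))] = t*(128*t^3*y + 64*t^3 - 40*t^2*y^2 - 16*t^2*y + 4*t*y^3 + 10*t*y^2 + y^4)/(64*t^4 - 32*t^3*y - 12*t^2*y^2 + 4*t*y^3 + y^4)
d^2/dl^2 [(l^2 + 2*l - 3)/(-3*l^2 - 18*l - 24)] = 2*(4*l^3 + 33*l^2 + 102*l + 116)/(3*(l^6 + 18*l^5 + 132*l^4 + 504*l^3 + 1056*l^2 + 1152*l + 512))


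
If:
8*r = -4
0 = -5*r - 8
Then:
No Solution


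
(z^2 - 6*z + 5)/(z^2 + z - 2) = (z - 5)/(z + 2)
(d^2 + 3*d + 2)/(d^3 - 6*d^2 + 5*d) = (d^2 + 3*d + 2)/(d*(d^2 - 6*d + 5))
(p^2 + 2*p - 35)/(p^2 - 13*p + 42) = (p^2 + 2*p - 35)/(p^2 - 13*p + 42)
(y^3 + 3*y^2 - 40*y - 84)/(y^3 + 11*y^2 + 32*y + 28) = (y - 6)/(y + 2)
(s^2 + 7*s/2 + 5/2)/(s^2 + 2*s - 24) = (2*s^2 + 7*s + 5)/(2*(s^2 + 2*s - 24))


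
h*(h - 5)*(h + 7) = h^3 + 2*h^2 - 35*h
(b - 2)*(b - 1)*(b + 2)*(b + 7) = b^4 + 6*b^3 - 11*b^2 - 24*b + 28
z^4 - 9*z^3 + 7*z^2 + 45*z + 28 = (z - 7)*(z - 4)*(z + 1)^2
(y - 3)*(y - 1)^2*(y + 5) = y^4 - 18*y^2 + 32*y - 15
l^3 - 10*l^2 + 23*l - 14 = (l - 7)*(l - 2)*(l - 1)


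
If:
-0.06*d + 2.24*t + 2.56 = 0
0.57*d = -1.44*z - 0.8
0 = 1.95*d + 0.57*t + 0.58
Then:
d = 0.04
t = -1.14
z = -0.57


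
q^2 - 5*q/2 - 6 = (q - 4)*(q + 3/2)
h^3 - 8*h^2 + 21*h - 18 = (h - 3)^2*(h - 2)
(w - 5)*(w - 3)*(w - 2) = w^3 - 10*w^2 + 31*w - 30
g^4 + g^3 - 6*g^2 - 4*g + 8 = (g - 2)*(g - 1)*(g + 2)^2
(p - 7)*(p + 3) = p^2 - 4*p - 21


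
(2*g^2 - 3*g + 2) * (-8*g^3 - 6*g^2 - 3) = -16*g^5 + 12*g^4 + 2*g^3 - 18*g^2 + 9*g - 6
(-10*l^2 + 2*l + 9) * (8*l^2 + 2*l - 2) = -80*l^4 - 4*l^3 + 96*l^2 + 14*l - 18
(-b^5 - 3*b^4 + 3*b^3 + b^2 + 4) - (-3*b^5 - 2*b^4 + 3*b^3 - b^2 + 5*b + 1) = 2*b^5 - b^4 + 2*b^2 - 5*b + 3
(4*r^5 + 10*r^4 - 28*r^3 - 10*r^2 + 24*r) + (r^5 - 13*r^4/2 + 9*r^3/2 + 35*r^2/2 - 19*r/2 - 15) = 5*r^5 + 7*r^4/2 - 47*r^3/2 + 15*r^2/2 + 29*r/2 - 15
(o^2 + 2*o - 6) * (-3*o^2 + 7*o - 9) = -3*o^4 + o^3 + 23*o^2 - 60*o + 54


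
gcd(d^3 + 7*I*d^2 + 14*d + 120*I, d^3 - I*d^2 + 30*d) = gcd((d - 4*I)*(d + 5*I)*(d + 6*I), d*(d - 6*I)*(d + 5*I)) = d + 5*I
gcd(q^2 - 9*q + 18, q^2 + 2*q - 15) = q - 3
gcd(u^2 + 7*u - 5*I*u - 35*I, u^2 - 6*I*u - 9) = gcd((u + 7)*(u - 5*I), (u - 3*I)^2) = 1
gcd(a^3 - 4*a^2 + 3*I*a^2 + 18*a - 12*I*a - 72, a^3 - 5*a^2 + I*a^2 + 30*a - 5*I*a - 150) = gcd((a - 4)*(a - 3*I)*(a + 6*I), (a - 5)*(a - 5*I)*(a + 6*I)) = a + 6*I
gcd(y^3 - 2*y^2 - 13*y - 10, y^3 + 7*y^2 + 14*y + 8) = y^2 + 3*y + 2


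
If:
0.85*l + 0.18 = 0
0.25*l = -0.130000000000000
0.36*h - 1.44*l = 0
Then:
No Solution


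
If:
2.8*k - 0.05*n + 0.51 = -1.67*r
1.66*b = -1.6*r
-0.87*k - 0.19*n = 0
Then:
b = -0.963855421686747*r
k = -0.551346655082537*r - 0.168375325803649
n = 2.52458731537793*r + 0.770981754995656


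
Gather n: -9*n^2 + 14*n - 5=-9*n^2 + 14*n - 5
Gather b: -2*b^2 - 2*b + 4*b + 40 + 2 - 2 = -2*b^2 + 2*b + 40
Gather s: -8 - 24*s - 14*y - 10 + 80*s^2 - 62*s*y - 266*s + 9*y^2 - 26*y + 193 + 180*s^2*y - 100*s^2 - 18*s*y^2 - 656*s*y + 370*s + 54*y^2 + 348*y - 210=s^2*(180*y - 20) + s*(-18*y^2 - 718*y + 80) + 63*y^2 + 308*y - 35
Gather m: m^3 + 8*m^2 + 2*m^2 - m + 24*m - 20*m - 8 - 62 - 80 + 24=m^3 + 10*m^2 + 3*m - 126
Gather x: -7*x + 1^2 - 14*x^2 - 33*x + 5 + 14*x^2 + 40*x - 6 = 0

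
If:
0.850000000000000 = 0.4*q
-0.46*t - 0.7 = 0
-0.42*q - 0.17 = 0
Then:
No Solution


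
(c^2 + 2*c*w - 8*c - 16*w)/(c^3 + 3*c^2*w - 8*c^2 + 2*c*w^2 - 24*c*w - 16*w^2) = 1/(c + w)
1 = 1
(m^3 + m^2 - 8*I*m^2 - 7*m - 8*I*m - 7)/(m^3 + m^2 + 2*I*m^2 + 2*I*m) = (m^2 - 8*I*m - 7)/(m*(m + 2*I))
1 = 1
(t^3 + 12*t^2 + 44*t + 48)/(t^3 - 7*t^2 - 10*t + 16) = (t^2 + 10*t + 24)/(t^2 - 9*t + 8)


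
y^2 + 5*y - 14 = (y - 2)*(y + 7)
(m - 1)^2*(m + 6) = m^3 + 4*m^2 - 11*m + 6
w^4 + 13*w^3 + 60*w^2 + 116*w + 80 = (w + 2)^2*(w + 4)*(w + 5)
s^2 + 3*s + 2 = (s + 1)*(s + 2)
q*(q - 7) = q^2 - 7*q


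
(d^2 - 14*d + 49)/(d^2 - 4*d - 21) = (d - 7)/(d + 3)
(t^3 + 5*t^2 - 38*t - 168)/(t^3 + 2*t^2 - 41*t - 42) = (t + 4)/(t + 1)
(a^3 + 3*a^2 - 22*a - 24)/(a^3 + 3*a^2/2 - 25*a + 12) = 2*(a + 1)/(2*a - 1)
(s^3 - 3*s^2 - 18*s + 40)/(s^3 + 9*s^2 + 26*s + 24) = (s^2 - 7*s + 10)/(s^2 + 5*s + 6)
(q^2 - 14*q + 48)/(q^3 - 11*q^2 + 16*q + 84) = (q - 8)/(q^2 - 5*q - 14)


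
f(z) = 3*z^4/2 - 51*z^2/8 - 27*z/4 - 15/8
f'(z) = 6*z^3 - 51*z/4 - 27/4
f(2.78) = 19.68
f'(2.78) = 86.71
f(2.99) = 40.84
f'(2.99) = 115.51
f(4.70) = 557.53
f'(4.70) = 556.26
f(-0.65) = 0.09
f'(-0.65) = -0.11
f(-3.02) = 85.14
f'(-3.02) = -133.51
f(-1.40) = 0.84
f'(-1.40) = -5.36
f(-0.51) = 0.01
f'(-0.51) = -1.04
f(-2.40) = 27.37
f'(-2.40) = -59.09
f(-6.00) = 1753.12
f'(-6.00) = -1226.25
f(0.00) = -1.88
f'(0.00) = -6.75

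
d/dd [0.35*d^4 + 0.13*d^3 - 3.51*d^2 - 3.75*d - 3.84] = 1.4*d^3 + 0.39*d^2 - 7.02*d - 3.75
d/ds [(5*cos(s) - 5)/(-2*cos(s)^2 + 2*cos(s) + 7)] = 5*(4*cos(s) - cos(2*s) - 10)*sin(s)/(2*cos(s) - cos(2*s) + 6)^2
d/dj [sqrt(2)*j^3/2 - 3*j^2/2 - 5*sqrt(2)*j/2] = 3*sqrt(2)*j^2/2 - 3*j - 5*sqrt(2)/2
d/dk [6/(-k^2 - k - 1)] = 6*(2*k + 1)/(k^2 + k + 1)^2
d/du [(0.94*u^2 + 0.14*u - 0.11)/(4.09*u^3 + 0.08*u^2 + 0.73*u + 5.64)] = (-3.8446*u^4 - 1.1452*u^3 + 2.0247*u^2 + 10.6208*u + 0.8699)/(16.7281*u^6 + 0.6544*u^5 + 5.9778*u^4 + 46.252*u^3 + 1.4353*u^2 + 8.2344*u + 31.8096)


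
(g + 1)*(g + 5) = g^2 + 6*g + 5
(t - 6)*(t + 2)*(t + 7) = t^3 + 3*t^2 - 40*t - 84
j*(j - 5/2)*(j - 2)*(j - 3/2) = j^4 - 6*j^3 + 47*j^2/4 - 15*j/2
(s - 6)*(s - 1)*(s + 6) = s^3 - s^2 - 36*s + 36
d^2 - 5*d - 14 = (d - 7)*(d + 2)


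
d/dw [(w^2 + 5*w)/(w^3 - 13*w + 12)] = (-w*(w + 5)*(3*w^2 - 13) + (2*w + 5)*(w^3 - 13*w + 12))/(w^3 - 13*w + 12)^2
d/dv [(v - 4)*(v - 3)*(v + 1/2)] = 3*v^2 - 13*v + 17/2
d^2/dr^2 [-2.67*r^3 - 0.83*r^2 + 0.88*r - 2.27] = -16.02*r - 1.66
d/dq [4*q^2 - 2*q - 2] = 8*q - 2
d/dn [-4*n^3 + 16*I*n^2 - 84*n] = -12*n^2 + 32*I*n - 84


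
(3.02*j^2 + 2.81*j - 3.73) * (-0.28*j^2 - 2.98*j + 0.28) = -0.8456*j^4 - 9.7864*j^3 - 6.4838*j^2 + 11.9022*j - 1.0444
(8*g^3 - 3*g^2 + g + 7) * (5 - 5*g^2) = -40*g^5 + 15*g^4 + 35*g^3 - 50*g^2 + 5*g + 35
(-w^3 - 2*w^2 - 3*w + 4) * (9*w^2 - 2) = -9*w^5 - 18*w^4 - 25*w^3 + 40*w^2 + 6*w - 8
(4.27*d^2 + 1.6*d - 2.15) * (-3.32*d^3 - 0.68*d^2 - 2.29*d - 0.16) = -14.1764*d^5 - 8.2156*d^4 - 3.7283*d^3 - 2.8852*d^2 + 4.6675*d + 0.344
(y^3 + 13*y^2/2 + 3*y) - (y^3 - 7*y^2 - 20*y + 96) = 27*y^2/2 + 23*y - 96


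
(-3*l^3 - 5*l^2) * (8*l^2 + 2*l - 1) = -24*l^5 - 46*l^4 - 7*l^3 + 5*l^2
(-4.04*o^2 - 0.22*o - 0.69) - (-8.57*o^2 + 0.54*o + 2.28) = 4.53*o^2 - 0.76*o - 2.97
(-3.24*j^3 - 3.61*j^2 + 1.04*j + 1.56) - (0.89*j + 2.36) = -3.24*j^3 - 3.61*j^2 + 0.15*j - 0.8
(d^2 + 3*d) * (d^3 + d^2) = d^5 + 4*d^4 + 3*d^3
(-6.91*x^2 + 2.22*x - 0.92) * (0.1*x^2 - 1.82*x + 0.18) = -0.691*x^4 + 12.7982*x^3 - 5.3762*x^2 + 2.074*x - 0.1656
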